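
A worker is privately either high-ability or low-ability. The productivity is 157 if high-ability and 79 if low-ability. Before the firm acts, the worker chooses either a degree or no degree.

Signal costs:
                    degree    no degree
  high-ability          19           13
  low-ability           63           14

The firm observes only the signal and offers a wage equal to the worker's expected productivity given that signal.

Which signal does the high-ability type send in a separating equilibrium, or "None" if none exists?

None

Try high-ability → degree, low-ability → no degree:
  If types separate, degree earns payment 157 and no degree earns 79.
  High-ability: degree gives 157 − 19 = 138; no degree gives 79 − 13 = 66. No deviation. ✓
  Low-ability: no degree gives 79 − 14 = 65; degree gives 157 − 63 = 94. Would deviate. ✗
Try high-ability → no degree, low-ability → degree:
  If types separate, no degree earns payment 157 and degree earns 79.
  High-ability: no degree gives 157 − 13 = 144; degree gives 79 − 19 = 60. No deviation. ✓
  Low-ability: degree gives 79 − 63 = 16; no degree gives 157 − 14 = 143. Would deviate. ✗
Neither assignment is incentive-compatible.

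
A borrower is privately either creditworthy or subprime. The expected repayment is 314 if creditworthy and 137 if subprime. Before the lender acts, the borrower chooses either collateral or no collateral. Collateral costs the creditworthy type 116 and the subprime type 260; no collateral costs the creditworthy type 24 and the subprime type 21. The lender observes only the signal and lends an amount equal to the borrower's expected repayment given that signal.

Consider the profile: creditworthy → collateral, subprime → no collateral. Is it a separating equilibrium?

Yes

Under separation the lender infers type exactly: collateral → creditworthy (pays 314), no collateral → subprime (pays 137).
Creditworthy: collateral gives 314 − 116 = 198; no collateral gives 137 − 24 = 113. No deviation. ✓
Subprime: no collateral gives 137 − 21 = 116; collateral gives 314 − 260 = 54. No deviation. ✓
Both incentive constraints hold.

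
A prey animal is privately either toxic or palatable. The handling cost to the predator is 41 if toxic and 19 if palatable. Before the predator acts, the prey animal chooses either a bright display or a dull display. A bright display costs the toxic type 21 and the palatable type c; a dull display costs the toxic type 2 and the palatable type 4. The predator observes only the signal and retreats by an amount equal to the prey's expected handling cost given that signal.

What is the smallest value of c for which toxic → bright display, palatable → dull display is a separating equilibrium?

Under separation: bright display → toxic (pays 41); dull display → palatable (pays 19).
Toxic: 41 − 21 = 20 ≥ 19 − 2 = 17. Holds regardless of c. ✓
Palatable: 19 − 4 ≥ 41 − c, so c ≥ 41 − 15 = 26.

26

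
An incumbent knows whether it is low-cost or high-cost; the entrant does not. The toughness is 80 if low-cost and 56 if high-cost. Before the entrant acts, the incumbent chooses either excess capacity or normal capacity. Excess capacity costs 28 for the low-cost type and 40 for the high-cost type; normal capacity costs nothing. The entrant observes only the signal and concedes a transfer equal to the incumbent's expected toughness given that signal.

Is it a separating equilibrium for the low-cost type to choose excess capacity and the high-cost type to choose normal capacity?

If types separate, excess capacity earns payment 80 and normal capacity earns 56.
Low-cost: excess capacity gives 80 − 28 = 52; normal capacity gives 56 − 0 = 56. Would deviate. ✗
High-cost: normal capacity gives 56 − 0 = 56; excess capacity gives 80 − 40 = 40. No deviation. ✓

No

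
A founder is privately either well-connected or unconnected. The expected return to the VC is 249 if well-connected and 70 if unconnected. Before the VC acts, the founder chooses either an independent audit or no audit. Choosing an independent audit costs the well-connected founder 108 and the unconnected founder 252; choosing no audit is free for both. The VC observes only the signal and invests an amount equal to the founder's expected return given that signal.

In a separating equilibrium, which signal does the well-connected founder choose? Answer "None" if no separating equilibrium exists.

Try well-connected → audit, unconnected → no audit:
  Under separation the VC infers type exactly: audit → well-connected (pays 249), no audit → unconnected (pays 70).
  Well-connected: audit gives 249 − 108 = 141; no audit gives 70 − 0 = 70. No deviation. ✓
  Unconnected: no audit gives 70 − 0 = 70; audit gives 249 − 252 = -3. No deviation. ✓
Both hold — the well-connected type sends audit.

audit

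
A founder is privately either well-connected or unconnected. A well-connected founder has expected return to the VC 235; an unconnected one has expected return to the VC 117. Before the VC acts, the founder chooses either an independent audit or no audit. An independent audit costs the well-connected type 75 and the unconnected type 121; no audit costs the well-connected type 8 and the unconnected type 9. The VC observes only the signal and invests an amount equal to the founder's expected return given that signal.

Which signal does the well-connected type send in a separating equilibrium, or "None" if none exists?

None

Try well-connected → audit, unconnected → no audit:
  Under separation the VC infers type exactly: audit → well-connected (pays 235), no audit → unconnected (pays 117).
  Well-connected: audit gives 235 − 75 = 160; no audit gives 117 − 8 = 109. No deviation. ✓
  Unconnected: no audit gives 117 − 9 = 108; audit gives 235 − 121 = 114. Would deviate. ✗
Try well-connected → no audit, unconnected → audit:
  Under separation the VC infers type exactly: no audit → well-connected (pays 235), audit → unconnected (pays 117).
  Well-connected: no audit gives 235 − 8 = 227; audit gives 117 − 75 = 42. No deviation. ✓
  Unconnected: audit gives 117 − 121 = -4; no audit gives 235 − 9 = 226. Would deviate. ✗
Neither assignment is incentive-compatible.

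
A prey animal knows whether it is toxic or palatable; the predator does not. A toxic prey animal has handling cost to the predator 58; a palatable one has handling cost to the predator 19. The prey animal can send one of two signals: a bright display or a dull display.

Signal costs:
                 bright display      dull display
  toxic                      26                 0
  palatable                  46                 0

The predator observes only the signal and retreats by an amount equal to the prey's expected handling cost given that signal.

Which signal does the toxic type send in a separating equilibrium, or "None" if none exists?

Try toxic → bright display, palatable → dull display:
  Under separation the predator infers type exactly: bright display → toxic (pays 58), dull display → palatable (pays 19).
  Toxic: bright display gives 58 − 26 = 32; dull display gives 19 − 0 = 19. No deviation. ✓
  Palatable: dull display gives 19 − 0 = 19; bright display gives 58 − 46 = 12. No deviation. ✓
Both hold — the toxic type sends bright display.

bright display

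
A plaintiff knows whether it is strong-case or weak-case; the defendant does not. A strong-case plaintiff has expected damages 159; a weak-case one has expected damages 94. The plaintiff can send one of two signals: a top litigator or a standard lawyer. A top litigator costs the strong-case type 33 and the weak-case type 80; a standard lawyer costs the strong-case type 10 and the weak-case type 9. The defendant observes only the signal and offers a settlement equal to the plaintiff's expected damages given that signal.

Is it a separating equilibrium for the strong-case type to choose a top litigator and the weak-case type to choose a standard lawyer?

If types separate, top litigator earns payment 159 and standard lawyer earns 94.
Strong-case: top litigator gives 159 − 33 = 126; standard lawyer gives 94 − 10 = 84. No deviation. ✓
Weak-case: standard lawyer gives 94 − 9 = 85; top litigator gives 159 − 80 = 79. No deviation. ✓
Both incentive constraints hold.

Yes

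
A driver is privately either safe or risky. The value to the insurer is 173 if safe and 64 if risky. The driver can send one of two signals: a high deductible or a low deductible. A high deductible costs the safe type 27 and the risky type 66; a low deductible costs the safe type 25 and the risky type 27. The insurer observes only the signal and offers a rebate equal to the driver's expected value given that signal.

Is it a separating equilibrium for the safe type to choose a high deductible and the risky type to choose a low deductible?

Under separation the insurer infers type exactly: high deductible → safe (pays 173), low deductible → risky (pays 64).
Safe: high deductible gives 173 − 27 = 146; low deductible gives 64 − 25 = 39. No deviation. ✓
Risky: low deductible gives 64 − 27 = 37; high deductible gives 173 − 66 = 107. Would deviate. ✗

No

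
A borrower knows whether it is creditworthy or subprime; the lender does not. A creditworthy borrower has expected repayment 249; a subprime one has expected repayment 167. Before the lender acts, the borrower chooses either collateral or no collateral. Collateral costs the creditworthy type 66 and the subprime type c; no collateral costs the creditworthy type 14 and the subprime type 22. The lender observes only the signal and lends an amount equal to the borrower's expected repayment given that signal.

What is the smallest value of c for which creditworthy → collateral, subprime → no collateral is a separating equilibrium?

Under separation: collateral → creditworthy (pays 249); no collateral → subprime (pays 167).
Creditworthy: 249 − 66 = 183 ≥ 167 − 14 = 153. Holds regardless of c. ✓
Subprime: 167 − 22 ≥ 249 − c, so c ≥ 249 − 145 = 104.

104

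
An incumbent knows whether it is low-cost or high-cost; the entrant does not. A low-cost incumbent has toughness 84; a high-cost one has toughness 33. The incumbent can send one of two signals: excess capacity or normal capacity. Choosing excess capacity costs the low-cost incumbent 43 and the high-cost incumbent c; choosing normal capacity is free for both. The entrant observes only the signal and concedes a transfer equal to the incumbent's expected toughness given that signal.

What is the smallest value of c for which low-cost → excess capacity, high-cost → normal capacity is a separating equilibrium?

Under separation: excess capacity → low-cost (pays 84); normal capacity → high-cost (pays 33).
Low-cost: 84 − 43 = 41 ≥ 33 − 0 = 33. Holds regardless of c. ✓
High-cost: 33 − 0 ≥ 84 − c, so c ≥ 84 − 33 = 51.

51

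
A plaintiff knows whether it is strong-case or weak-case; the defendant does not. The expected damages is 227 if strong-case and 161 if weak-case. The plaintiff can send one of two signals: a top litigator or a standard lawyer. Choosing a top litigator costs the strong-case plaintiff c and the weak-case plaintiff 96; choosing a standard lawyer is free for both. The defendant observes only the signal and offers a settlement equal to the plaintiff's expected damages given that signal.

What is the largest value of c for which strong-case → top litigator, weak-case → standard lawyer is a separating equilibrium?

Under separation: top litigator → strong-case (pays 227); standard lawyer → weak-case (pays 161).
Weak-case: 161 − 0 = 161 ≥ 227 − 96 = 131. Holds regardless of c. ✓
Strong-case: 227 − c ≥ 161 − 0, so c ≤ 227 − 161 = 66.

66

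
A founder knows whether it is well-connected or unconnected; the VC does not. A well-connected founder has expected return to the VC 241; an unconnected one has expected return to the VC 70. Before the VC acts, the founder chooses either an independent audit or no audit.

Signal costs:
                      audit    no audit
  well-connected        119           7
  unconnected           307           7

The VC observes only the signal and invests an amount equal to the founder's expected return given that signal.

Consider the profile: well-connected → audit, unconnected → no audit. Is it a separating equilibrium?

Yes

If types separate, audit earns payment 241 and no audit earns 70.
Well-connected: audit gives 241 − 119 = 122; no audit gives 70 − 7 = 63. No deviation. ✓
Unconnected: no audit gives 70 − 7 = 63; audit gives 241 − 307 = -66. No deviation. ✓
Both incentive constraints hold.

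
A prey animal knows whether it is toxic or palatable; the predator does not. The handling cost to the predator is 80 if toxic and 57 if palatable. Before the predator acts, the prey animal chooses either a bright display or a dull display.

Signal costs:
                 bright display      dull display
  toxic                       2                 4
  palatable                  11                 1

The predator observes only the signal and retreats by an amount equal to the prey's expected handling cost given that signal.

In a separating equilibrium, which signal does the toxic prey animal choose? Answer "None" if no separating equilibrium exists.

None

Try toxic → bright display, palatable → dull display:
  If types separate, bright display earns payment 80 and dull display earns 57.
  Toxic: bright display gives 80 − 2 = 78; dull display gives 57 − 4 = 53. No deviation. ✓
  Palatable: dull display gives 57 − 1 = 56; bright display gives 80 − 11 = 69. Would deviate. ✗
Try toxic → dull display, palatable → bright display:
  If types separate, dull display earns payment 80 and bright display earns 57.
  Toxic: dull display gives 80 − 4 = 76; bright display gives 57 − 2 = 55. No deviation. ✓
  Palatable: bright display gives 57 − 11 = 46; dull display gives 80 − 1 = 79. Would deviate. ✗
Neither assignment is incentive-compatible.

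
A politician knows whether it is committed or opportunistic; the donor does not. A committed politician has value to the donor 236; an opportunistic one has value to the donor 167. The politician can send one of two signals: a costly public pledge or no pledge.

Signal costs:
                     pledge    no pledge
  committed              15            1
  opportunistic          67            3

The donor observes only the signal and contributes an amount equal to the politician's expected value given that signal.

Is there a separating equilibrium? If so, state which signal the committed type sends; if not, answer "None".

None

Try committed → pledge, opportunistic → no pledge:
  Under separation the donor infers type exactly: pledge → committed (pays 236), no pledge → opportunistic (pays 167).
  Committed: pledge gives 236 − 15 = 221; no pledge gives 167 − 1 = 166. No deviation. ✓
  Opportunistic: no pledge gives 167 − 3 = 164; pledge gives 236 − 67 = 169. Would deviate. ✗
Try committed → no pledge, opportunistic → pledge:
  Under separation the donor infers type exactly: no pledge → committed (pays 236), pledge → opportunistic (pays 167).
  Committed: no pledge gives 236 − 1 = 235; pledge gives 167 − 15 = 152. No deviation. ✓
  Opportunistic: pledge gives 167 − 67 = 100; no pledge gives 236 − 3 = 233. Would deviate. ✗
Neither assignment is incentive-compatible.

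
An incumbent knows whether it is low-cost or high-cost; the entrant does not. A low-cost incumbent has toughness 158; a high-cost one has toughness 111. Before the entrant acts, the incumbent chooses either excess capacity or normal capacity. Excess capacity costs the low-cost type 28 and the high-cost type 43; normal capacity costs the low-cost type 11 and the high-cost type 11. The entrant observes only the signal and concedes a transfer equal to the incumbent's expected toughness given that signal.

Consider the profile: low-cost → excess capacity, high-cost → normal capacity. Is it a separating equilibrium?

Under separation the entrant infers type exactly: excess capacity → low-cost (pays 158), normal capacity → high-cost (pays 111).
Low-cost: excess capacity gives 158 − 28 = 130; normal capacity gives 111 − 11 = 100. No deviation. ✓
High-cost: normal capacity gives 111 − 11 = 100; excess capacity gives 158 − 43 = 115. Would deviate. ✗

No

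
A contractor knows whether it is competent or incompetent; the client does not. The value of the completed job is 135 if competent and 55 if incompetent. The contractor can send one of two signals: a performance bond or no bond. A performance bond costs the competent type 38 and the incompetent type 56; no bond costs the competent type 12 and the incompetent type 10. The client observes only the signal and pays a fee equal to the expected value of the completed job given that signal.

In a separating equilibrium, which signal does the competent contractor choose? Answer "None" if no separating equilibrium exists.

None

Try competent → bond, incompetent → no bond:
  If types separate, bond earns payment 135 and no bond earns 55.
  Competent: bond gives 135 − 38 = 97; no bond gives 55 − 12 = 43. No deviation. ✓
  Incompetent: no bond gives 55 − 10 = 45; bond gives 135 − 56 = 79. Would deviate. ✗
Try competent → no bond, incompetent → bond:
  If types separate, no bond earns payment 135 and bond earns 55.
  Competent: no bond gives 135 − 12 = 123; bond gives 55 − 38 = 17. No deviation. ✓
  Incompetent: bond gives 55 − 56 = -1; no bond gives 135 − 10 = 125. Would deviate. ✗
Neither assignment is incentive-compatible.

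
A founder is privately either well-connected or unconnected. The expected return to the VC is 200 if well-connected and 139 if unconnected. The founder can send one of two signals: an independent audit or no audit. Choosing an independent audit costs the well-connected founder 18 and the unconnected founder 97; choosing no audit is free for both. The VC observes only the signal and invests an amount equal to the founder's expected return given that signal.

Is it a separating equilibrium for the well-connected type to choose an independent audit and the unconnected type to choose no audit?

Under separation the VC infers type exactly: audit → well-connected (pays 200), no audit → unconnected (pays 139).
Well-connected: audit gives 200 − 18 = 182; no audit gives 139 − 0 = 139. No deviation. ✓
Unconnected: no audit gives 139 − 0 = 139; audit gives 200 − 97 = 103. No deviation. ✓
Both incentive constraints hold.

Yes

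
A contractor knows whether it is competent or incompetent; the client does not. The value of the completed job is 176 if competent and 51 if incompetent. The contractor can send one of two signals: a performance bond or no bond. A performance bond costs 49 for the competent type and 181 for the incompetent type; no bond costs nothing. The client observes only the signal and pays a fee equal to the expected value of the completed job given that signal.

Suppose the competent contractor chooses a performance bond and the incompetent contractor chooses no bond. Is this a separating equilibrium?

Yes

Under separation the client infers type exactly: bond → competent (pays 176), no bond → incompetent (pays 51).
Competent: bond gives 176 − 49 = 127; no bond gives 51 − 0 = 51. No deviation. ✓
Incompetent: no bond gives 51 − 0 = 51; bond gives 176 − 181 = -5. No deviation. ✓
Both incentive constraints hold.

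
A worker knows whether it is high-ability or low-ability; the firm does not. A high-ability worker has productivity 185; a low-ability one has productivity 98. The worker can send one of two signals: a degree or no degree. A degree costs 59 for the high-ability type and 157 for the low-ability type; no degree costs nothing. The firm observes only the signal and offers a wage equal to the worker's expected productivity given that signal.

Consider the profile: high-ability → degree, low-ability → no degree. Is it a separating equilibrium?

Yes

If types separate, degree earns payment 185 and no degree earns 98.
High-ability: degree gives 185 − 59 = 126; no degree gives 98 − 0 = 98. No deviation. ✓
Low-ability: no degree gives 98 − 0 = 98; degree gives 185 − 157 = 28. No deviation. ✓
Both incentive constraints hold.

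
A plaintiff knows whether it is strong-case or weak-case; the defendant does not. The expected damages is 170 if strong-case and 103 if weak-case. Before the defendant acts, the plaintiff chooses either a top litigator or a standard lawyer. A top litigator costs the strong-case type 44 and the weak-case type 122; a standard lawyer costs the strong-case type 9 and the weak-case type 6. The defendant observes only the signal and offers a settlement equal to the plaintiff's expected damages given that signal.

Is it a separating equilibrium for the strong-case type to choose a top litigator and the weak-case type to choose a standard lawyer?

If types separate, top litigator earns payment 170 and standard lawyer earns 103.
Strong-case: top litigator gives 170 − 44 = 126; standard lawyer gives 103 − 9 = 94. No deviation. ✓
Weak-case: standard lawyer gives 103 − 6 = 97; top litigator gives 170 − 122 = 48. No deviation. ✓
Neither type gains from mimicking the other.

Yes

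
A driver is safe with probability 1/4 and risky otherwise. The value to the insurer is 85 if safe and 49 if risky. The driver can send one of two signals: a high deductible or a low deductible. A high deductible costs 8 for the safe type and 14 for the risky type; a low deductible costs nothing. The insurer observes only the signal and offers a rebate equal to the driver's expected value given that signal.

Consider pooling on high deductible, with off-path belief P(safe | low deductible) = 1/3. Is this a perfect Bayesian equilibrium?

At the pooled signal (high deductible) the insurer holds the prior 1/4 and pays 1/4·85 + 3/4·49 = 58. Off-path (low deductible) belief 1/3 gives 1/3·85 + 2/3·49 = 61.
Safe: high deductible gives 58 − 8 = 50; low deductible gives 61 − 0 = 61. Deviates. ✗
Risky: high deductible gives 58 − 14 = 44; low deductible gives 61 − 0 = 61. Deviates. ✗

No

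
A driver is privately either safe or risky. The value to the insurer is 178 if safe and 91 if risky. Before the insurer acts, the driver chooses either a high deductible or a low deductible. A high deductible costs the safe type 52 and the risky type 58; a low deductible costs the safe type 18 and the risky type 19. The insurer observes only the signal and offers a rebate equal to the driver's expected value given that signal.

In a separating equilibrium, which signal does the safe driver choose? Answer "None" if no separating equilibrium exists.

None

Try safe → high deductible, risky → low deductible:
  If types separate, high deductible earns payment 178 and low deductible earns 91.
  Safe: high deductible gives 178 − 52 = 126; low deductible gives 91 − 18 = 73. No deviation. ✓
  Risky: low deductible gives 91 − 19 = 72; high deductible gives 178 − 58 = 120. Would deviate. ✗
Try safe → low deductible, risky → high deductible:
  If types separate, low deductible earns payment 178 and high deductible earns 91.
  Safe: low deductible gives 178 − 18 = 160; high deductible gives 91 − 52 = 39. No deviation. ✓
  Risky: high deductible gives 91 − 58 = 33; low deductible gives 178 − 19 = 159. Would deviate. ✗
Neither assignment is incentive-compatible.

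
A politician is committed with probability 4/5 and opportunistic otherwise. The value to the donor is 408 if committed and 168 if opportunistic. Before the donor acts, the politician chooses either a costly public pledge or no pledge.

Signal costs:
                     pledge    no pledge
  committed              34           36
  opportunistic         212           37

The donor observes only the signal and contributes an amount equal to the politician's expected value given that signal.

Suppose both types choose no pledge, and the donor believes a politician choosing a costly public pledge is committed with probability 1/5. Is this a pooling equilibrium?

Yes

On the equilibrium path (no pledge) the donor holds the prior 4/5 and pays 4/5·408 + 1/5·168 = 360. Off-path (pledge) belief 1/5 gives 1/5·408 + 4/5·168 = 216.
Committed: no pledge gives 360 − 36 = 324; pledge gives 216 − 34 = 182. Stays. ✓
Opportunistic: no pledge gives 360 − 37 = 323; pledge gives 216 − 212 = 4. Stays. ✓
Beliefs are Bayes-consistent on-path and both types best-respond.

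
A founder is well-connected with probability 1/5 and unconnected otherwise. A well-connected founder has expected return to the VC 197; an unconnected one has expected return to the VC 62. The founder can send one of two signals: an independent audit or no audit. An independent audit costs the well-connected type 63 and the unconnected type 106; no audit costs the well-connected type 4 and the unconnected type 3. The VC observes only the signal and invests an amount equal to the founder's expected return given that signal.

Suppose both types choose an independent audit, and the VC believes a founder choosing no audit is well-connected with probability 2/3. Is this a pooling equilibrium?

No

At the pooled signal (audit) the VC holds the prior 1/5 and pays 1/5·197 + 4/5·62 = 89. Off-path (no audit) belief 2/3 gives 2/3·197 + 1/3·62 = 152.
Well-connected: audit gives 89 − 63 = 26; no audit gives 152 − 4 = 148. Deviates. ✗
Unconnected: audit gives 89 − 106 = -17; no audit gives 152 − 3 = 149. Deviates. ✗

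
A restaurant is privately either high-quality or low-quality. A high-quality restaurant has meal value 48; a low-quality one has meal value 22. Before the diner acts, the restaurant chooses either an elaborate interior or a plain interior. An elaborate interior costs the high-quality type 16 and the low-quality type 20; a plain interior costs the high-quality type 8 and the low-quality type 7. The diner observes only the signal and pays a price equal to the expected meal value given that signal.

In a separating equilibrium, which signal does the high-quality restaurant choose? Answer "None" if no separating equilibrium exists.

None

Try high-quality → elaborate interior, low-quality → plain interior:
  If types separate, elaborate interior earns payment 48 and plain interior earns 22.
  High-quality: elaborate interior gives 48 − 16 = 32; plain interior gives 22 − 8 = 14. No deviation. ✓
  Low-quality: plain interior gives 22 − 7 = 15; elaborate interior gives 48 − 20 = 28. Would deviate. ✗
Try high-quality → plain interior, low-quality → elaborate interior:
  If types separate, plain interior earns payment 48 and elaborate interior earns 22.
  High-quality: plain interior gives 48 − 8 = 40; elaborate interior gives 22 − 16 = 6. No deviation. ✓
  Low-quality: elaborate interior gives 22 − 20 = 2; plain interior gives 48 − 7 = 41. Would deviate. ✗
Neither assignment is incentive-compatible.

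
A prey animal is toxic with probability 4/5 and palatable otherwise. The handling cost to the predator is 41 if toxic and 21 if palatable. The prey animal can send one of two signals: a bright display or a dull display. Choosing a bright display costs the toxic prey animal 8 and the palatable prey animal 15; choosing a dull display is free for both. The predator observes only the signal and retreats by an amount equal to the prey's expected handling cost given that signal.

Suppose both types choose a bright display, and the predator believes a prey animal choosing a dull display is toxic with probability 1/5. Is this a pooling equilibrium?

At the pooled signal (bright display) the predator holds the prior 4/5 and pays 4/5·41 + 1/5·21 = 37. Off-path (dull display) belief 1/5 gives 1/5·41 + 4/5·21 = 25.
Toxic: bright display gives 37 − 8 = 29; dull display gives 25 − 0 = 25. Stays. ✓
Palatable: bright display gives 37 − 15 = 22; dull display gives 25 − 0 = 25. Deviates. ✗

No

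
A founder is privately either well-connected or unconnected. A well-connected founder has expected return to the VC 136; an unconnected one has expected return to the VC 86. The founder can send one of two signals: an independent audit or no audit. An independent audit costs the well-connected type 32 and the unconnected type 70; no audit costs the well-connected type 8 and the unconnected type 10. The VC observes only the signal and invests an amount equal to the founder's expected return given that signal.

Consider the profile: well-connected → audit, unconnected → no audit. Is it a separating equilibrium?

If types separate, audit earns payment 136 and no audit earns 86.
Well-connected: audit gives 136 − 32 = 104; no audit gives 86 − 8 = 78. No deviation. ✓
Unconnected: no audit gives 86 − 10 = 76; audit gives 136 − 70 = 66. No deviation. ✓
Both incentive constraints hold.

Yes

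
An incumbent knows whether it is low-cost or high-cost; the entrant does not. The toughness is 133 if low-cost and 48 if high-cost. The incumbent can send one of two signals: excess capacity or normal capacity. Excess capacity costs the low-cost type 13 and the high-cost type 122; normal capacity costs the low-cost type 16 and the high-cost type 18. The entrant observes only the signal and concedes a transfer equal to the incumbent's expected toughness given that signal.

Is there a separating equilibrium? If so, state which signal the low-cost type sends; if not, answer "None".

Try low-cost → excess capacity, high-cost → normal capacity:
  If types separate, excess capacity earns payment 133 and normal capacity earns 48.
  Low-cost: excess capacity gives 133 − 13 = 120; normal capacity gives 48 − 16 = 32. No deviation. ✓
  High-cost: normal capacity gives 48 − 18 = 30; excess capacity gives 133 − 122 = 11. No deviation. ✓
Both hold — the low-cost type sends excess capacity.

excess capacity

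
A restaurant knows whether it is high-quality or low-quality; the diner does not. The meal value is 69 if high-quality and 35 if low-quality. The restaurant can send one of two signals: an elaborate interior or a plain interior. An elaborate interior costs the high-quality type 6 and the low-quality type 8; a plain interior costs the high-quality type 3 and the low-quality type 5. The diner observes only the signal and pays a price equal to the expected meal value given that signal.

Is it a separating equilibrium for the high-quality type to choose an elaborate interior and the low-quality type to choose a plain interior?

If types separate, elaborate interior earns payment 69 and plain interior earns 35.
High-quality: elaborate interior gives 69 − 6 = 63; plain interior gives 35 − 3 = 32. No deviation. ✓
Low-quality: plain interior gives 35 − 5 = 30; elaborate interior gives 69 − 8 = 61. Would deviate. ✗

No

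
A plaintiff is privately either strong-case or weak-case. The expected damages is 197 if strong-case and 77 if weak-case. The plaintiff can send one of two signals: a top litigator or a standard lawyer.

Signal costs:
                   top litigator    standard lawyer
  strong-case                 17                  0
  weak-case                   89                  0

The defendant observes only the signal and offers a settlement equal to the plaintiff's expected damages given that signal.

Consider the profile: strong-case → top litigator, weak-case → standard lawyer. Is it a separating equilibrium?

No

If types separate, top litigator earns payment 197 and standard lawyer earns 77.
Strong-case: top litigator gives 197 − 17 = 180; standard lawyer gives 77 − 0 = 77. No deviation. ✓
Weak-case: standard lawyer gives 77 − 0 = 77; top litigator gives 197 − 89 = 108. Would deviate. ✗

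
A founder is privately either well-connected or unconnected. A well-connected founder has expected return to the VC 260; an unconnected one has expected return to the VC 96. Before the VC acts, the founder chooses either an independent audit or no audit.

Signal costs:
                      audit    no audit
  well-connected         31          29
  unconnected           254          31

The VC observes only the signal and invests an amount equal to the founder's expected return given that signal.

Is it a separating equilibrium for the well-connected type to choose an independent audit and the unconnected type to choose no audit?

If types separate, audit earns payment 260 and no audit earns 96.
Well-connected: audit gives 260 − 31 = 229; no audit gives 96 − 29 = 67. No deviation. ✓
Unconnected: no audit gives 96 − 31 = 65; audit gives 260 − 254 = 6. No deviation. ✓
Both incentive constraints hold.

Yes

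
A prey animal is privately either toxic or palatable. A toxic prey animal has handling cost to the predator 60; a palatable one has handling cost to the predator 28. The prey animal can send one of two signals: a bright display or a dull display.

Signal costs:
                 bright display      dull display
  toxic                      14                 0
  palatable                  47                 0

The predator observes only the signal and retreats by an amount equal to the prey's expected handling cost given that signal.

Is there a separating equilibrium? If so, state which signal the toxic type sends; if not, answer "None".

bright display

Try toxic → bright display, palatable → dull display:
  If types separate, bright display earns payment 60 and dull display earns 28.
  Toxic: bright display gives 60 − 14 = 46; dull display gives 28 − 0 = 28. No deviation. ✓
  Palatable: dull display gives 28 − 0 = 28; bright display gives 60 − 47 = 13. No deviation. ✓
Both hold — the toxic type sends bright display.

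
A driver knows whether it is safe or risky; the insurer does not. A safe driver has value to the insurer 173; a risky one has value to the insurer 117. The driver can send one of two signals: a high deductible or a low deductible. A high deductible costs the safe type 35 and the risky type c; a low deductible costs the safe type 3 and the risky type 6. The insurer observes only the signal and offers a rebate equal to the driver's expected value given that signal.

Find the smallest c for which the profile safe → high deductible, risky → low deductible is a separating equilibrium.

62

Under separation: high deductible → safe (pays 173); low deductible → risky (pays 117).
Safe: 173 − 35 = 138 ≥ 117 − 3 = 114. Holds regardless of c. ✓
Risky: 117 − 6 ≥ 173 − c, so c ≥ 173 − 111 = 62.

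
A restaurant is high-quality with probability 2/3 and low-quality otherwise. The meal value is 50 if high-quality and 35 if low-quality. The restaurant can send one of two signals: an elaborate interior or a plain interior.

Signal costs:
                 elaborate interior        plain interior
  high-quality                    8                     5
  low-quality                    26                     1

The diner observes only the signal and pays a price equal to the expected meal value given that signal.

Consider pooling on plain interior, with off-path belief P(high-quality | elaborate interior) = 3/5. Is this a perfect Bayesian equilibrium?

Yes

At the pooled signal (plain interior) the diner holds the prior 2/3 and pays 2/3·50 + 1/3·35 = 45. Off-path (elaborate interior) belief 3/5 gives 3/5·50 + 2/5·35 = 44.
High-quality: plain interior gives 45 − 5 = 40; elaborate interior gives 44 − 8 = 36. Stays. ✓
Low-quality: plain interior gives 45 − 1 = 44; elaborate interior gives 44 − 26 = 18. Stays. ✓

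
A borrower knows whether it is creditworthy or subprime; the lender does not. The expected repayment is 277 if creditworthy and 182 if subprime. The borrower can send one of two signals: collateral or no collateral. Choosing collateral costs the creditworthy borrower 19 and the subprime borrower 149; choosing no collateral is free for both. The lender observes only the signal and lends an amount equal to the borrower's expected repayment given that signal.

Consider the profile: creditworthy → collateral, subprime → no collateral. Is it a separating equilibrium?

Yes

Under separation the lender infers type exactly: collateral → creditworthy (pays 277), no collateral → subprime (pays 182).
Creditworthy: collateral gives 277 − 19 = 258; no collateral gives 182 − 0 = 182. No deviation. ✓
Subprime: no collateral gives 182 − 0 = 182; collateral gives 277 − 149 = 128. No deviation. ✓
Neither type gains from mimicking the other.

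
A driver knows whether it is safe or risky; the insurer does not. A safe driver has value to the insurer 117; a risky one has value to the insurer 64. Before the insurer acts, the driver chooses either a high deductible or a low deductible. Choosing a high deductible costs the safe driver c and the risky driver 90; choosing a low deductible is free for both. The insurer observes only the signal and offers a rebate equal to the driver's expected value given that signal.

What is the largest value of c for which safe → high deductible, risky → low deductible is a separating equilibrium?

Under separation: high deductible → safe (pays 117); low deductible → risky (pays 64).
Risky: 64 − 0 = 64 ≥ 117 − 90 = 27. Holds regardless of c. ✓
Safe: 117 − c ≥ 64 − 0, so c ≤ 117 − 64 = 53.

53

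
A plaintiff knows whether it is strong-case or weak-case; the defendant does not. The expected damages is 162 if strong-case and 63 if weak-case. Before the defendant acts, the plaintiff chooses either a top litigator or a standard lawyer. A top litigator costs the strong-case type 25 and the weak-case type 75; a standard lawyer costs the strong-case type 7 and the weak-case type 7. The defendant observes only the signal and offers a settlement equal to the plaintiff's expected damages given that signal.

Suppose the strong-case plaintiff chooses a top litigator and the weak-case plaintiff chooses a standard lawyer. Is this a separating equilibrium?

If types separate, top litigator earns payment 162 and standard lawyer earns 63.
Strong-case: top litigator gives 162 − 25 = 137; standard lawyer gives 63 − 7 = 56. No deviation. ✓
Weak-case: standard lawyer gives 63 − 7 = 56; top litigator gives 162 − 75 = 87. Would deviate. ✗

No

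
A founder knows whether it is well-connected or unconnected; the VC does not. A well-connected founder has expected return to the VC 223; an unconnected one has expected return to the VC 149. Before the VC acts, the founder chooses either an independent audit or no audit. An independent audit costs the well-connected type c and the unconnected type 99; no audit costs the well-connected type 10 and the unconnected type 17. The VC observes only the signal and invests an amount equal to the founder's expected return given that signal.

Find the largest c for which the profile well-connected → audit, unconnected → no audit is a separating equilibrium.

84

Under separation: audit → well-connected (pays 223); no audit → unconnected (pays 149).
Unconnected: 149 − 17 = 132 ≥ 223 − 99 = 124. Holds regardless of c. ✓
Well-connected: 223 − c ≥ 149 − 10, so c ≤ 223 − 139 = 84.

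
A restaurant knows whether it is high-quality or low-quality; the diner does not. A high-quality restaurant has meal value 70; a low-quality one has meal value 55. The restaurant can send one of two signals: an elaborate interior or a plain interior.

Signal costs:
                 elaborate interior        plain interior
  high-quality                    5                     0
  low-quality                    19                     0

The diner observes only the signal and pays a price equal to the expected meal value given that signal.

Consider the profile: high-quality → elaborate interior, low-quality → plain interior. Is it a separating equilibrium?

Under separation the diner infers type exactly: elaborate interior → high-quality (pays 70), plain interior → low-quality (pays 55).
High-quality: elaborate interior gives 70 − 5 = 65; plain interior gives 55 − 0 = 55. No deviation. ✓
Low-quality: plain interior gives 55 − 0 = 55; elaborate interior gives 70 − 19 = 51. No deviation. ✓
Neither type gains from mimicking the other.

Yes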